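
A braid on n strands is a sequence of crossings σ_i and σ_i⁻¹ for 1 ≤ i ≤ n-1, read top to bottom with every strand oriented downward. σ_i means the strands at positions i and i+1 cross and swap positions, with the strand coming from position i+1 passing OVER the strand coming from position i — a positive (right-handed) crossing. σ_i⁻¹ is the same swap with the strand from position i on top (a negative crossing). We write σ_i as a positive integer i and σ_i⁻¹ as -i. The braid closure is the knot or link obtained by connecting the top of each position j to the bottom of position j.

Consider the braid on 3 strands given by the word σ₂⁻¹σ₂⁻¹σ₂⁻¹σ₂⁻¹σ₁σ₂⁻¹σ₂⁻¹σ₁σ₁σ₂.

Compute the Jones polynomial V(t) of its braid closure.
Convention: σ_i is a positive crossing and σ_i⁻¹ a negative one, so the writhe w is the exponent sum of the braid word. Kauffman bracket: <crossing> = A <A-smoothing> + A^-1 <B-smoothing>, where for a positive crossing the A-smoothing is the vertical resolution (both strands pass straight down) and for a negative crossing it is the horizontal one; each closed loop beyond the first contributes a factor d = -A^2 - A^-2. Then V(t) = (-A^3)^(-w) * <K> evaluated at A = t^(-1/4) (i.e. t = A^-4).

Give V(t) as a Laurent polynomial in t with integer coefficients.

-t^2 + 2*t - 3 + 5*t^-1 - 4*t^-2 + 5*t^-3 - 4*t^-4 + 2*t^-5 - t^-6

Derivation:
The presented braid s2^-1 s2^-1 s2^-1 s2^-1 s1 s2^-1 s2^-1 s1 s1 s2 on 3 strands reduces by inverse Markov moves (closure unchanged at each step):
  Deconjugate: the word is γ·β·γ⁻¹ with γ = s2^-1 (prefix) and γ⁻¹ = s2 (suffix); strip both.
Reduced to β = s2^-1 s2^-1 s2^-1 s1 s2^-1 s2^-1 s1 s1 on 3 strands, 8 crossings.
Compute on β:
Braid: s2^-1 s2^-1 s2^-1 s1 s2^-1 s2^-1 s1 s1 on 3 strands, 8 crossings.
Writhe w = (#positive) - (#negative) = 3 - 5 = -2.
State-sum expansion of <K>. There are 2^8 = 256 states.
Smooth each crossing (0=||, 1=⌣⌢); contribution A^(Σ sign_k(1-2s_k)) * d^(L-1).
Tabulate the states by total A-exponent and number of loops L (A-exp: L × count):
  A^8: L=6 ×1
  A^6: L=5 ×8
  A^4: L=4 ×27, L=6 ×1
  A^2: L=3 ×50, L=5 ×6
  A^0: L=2 ×53, L=4 ×17
  A^-2: L=1 ×27, L=3 ×28, L=5 ×1
  A^-4: L=2 ×24, L=4 ×4
  A^-6: L=3 ×8
  A^-8: L=4 ×1
Each group contributes A^e * Σ count * d^(L-1):
Powers of d = -A^2 - A^-2: d^2 = A^4 + 2 + A^-4; d^3 = -A^6 - 3*A^2 - 3*A^-2 - A^-6; d^4 = A^8 + 4*A^4 + 6 + 4*A^-4 + A^-8; d^5 = -A^10 - 5*A^6 - 10*A^2 - 10*A^-2 - 5*A^-6 - A^-10.
  A^8 * (d^5) = -A^18 - 5*A^14 - 10*A^10 - 10*A^6 - 5*A^2 - A^-2
  A^6 * (8*d^4) = 8*A^14 + 32*A^10 + 48*A^6 + 32*A^2 + 8*A^-2
  A^4 * (27*d^3 + d^5) = -A^14 - 32*A^10 - 91*A^6 - 91*A^2 - 32*A^-2 - A^-6
  A^2 * (50*d^2 + 6*d^4) = 6*A^10 + 74*A^6 + 136*A^2 + 74*A^-2 + 6*A^-6
  A^0 * (53*d + 17*d^3) = -17*A^6 - 104*A^2 - 104*A^-2 - 17*A^-6
  A^-2 * (27 + 28*d^2 + d^4) = A^6 + 32*A^2 + 89*A^-2 + 32*A^-6 + A^-10
  A^-4 * (24*d + 4*d^3) = -4*A^2 - 36*A^-2 - 36*A^-6 - 4*A^-10
  A^-6 * (8*d^2) = 8*A^-2 + 16*A^-6 + 8*A^-10
  A^-8 * (d^3) = -A^-2 - 3*A^-6 - 3*A^-10 - A^-14
Summing the groups: <K> = -A^18 + 2*A^14 - 4*A^10 + 5*A^6 - 4*A^2 + 5*A^-2 - 3*A^-6 + 2*A^-10 - A^-14
Normalise by the writhe: (-A^3)^(-w) = (-A^3)^(2) = A^6, so f(A) = A^6 * <K> = -A^24 + 2*A^20 - 4*A^16 + 5*A^12 - 4*A^8 + 5*A^4 - 3 + 2*A^-4 - A^-8.
Substitute A = t^(-1/4), i.e. A^e → t^(-e/4): V(t) = -t^2 + 2*t - 3 + 5*t^-1 - 4*t^-2 + 5*t^-3 - 4*t^-4 + 2*t^-5 - t^-6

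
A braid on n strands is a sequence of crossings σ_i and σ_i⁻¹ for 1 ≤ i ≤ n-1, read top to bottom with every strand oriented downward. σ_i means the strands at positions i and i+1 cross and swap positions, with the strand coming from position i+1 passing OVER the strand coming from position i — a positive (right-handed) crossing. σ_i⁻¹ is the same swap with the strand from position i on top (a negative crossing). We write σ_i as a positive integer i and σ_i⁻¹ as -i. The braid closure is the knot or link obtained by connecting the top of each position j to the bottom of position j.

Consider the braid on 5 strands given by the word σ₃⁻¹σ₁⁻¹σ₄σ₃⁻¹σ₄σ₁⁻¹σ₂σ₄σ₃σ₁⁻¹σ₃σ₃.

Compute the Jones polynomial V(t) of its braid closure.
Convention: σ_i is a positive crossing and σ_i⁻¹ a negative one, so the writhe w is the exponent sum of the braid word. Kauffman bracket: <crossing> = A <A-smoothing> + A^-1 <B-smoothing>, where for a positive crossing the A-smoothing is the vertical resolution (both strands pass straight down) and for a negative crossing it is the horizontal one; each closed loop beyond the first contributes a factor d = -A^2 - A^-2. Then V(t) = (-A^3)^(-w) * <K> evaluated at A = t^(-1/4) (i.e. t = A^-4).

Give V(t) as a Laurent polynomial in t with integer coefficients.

-t^5 + t^4 - 2*t^3 + 4*t^2 - 3*t + 4 - 3*t^-1 + 2*t^-2 - t^-3

Derivation:
The presented braid s3^-1 s1^-1 s4 s3^-1 s4 s1^-1 s2 s4 s3 s1^-1 s3 s3 on 5 strands reduces by inverse Markov moves (closure unchanged at each step):
  Deconjugate: the word is γ·β·γ⁻¹ with γ = s3^-1 (prefix) and γ⁻¹ = s3 (suffix); strip both.
Reduced to β = s1^-1 s4 s3^-1 s4 s1^-1 s2 s4 s3 s1^-1 s3 on 5 strands, 10 crossings.
Compute on β:
Braid: s1^-1 s4 s3^-1 s4 s1^-1 s2 s4 s3 s1^-1 s3 on 5 strands, 10 crossings.
Writhe w = (#positive) - (#negative) = 6 - 4 = 2.
Enumerate smoothing states for the bracket polynomial. There are 2^10 = 1024 states.
Smooth each crossing (0=||, 1=⌣⌢); contribution A^(Σ sign_k(1-2s_k)) * d^(L-1).
Tabulate the states by total A-exponent and number of loops L (A-exp: L × count):
  A^10: L=5 ×1
  A^8: L=4 ×7, L=6 ×3
  A^6: L=3 ×18, L=5 ×26, L=7 ×1
  A^4: L=2 ×21, L=4 ×85, L=6 ×14
  A^2: L=1 ×9, L=3 ×137, L=5 ×62, L=7 ×2
  A^0: L=2 ×105, L=4 ×132, L=6 ×15
  A^-2: L=1 ×30, L=3 ×132, L=5 ×47, L=7 ×1
  A^-4: L=2 ×49, L=4 ×65, L=6 ×6
  A^-6: L=3 ×31, L=5 ×14
  A^-8: L=4 ×9, L=6 ×1
  A^-10: L=5 ×1
Each group contributes A^e * Σ count * d^(L-1):
Powers of d = -A^2 - A^-2: d^2 = A^4 + 2 + A^-4; d^3 = -A^6 - 3*A^2 - 3*A^-2 - A^-6; d^4 = A^8 + 4*A^4 + 6 + 4*A^-4 + A^-8; d^5 = -A^10 - 5*A^6 - 10*A^2 - 10*A^-2 - 5*A^-6 - A^-10; d^6 = A^12 + 6*A^8 + 15*A^4 + 20 + 15*A^-4 + 6*A^-8 + A^-12.
  A^10 * (d^4) = A^18 + 4*A^14 + 6*A^10 + 4*A^6 + A^2
  A^8 * (7*d^3 + 3*d^5) = -3*A^18 - 22*A^14 - 51*A^10 - 51*A^6 - 22*A^2 - 3*A^-2
  A^6 * (18*d^2 + 26*d^4 + d^6) = A^18 + 32*A^14 + 137*A^10 + 212*A^6 + 137*A^2 + 32*A^-2 + A^-6
  A^4 * (21*d + 85*d^3 + 14*d^5) = -14*A^14 - 155*A^10 - 416*A^6 - 416*A^2 - 155*A^-2 - 14*A^-6
  A^2 * (9 + 137*d^2 + 62*d^4 + 2*d^6) = 2*A^14 + 74*A^10 + 415*A^6 + 695*A^2 + 415*A^-2 + 74*A^-6 + 2*A^-10
  A^0 * (105*d + 132*d^3 + 15*d^5) = -15*A^10 - 207*A^6 - 651*A^2 - 651*A^-2 - 207*A^-6 - 15*A^-10
  A^-2 * (30 + 132*d^2 + 47*d^4 + d^6) = A^10 + 53*A^6 + 335*A^2 + 596*A^-2 + 335*A^-6 + 53*A^-10 + A^-14
  A^-4 * (49*d + 65*d^3 + 6*d^5) = -6*A^6 - 95*A^2 - 304*A^-2 - 304*A^-6 - 95*A^-10 - 6*A^-14
  A^-6 * (31*d^2 + 14*d^4) = 14*A^2 + 87*A^-2 + 146*A^-6 + 87*A^-10 + 14*A^-14
  A^-8 * (9*d^3 + d^5) = -A^2 - 14*A^-2 - 37*A^-6 - 37*A^-10 - 14*A^-14 - A^-18
  A^-10 * (d^4) = A^-2 + 4*A^-6 + 6*A^-10 + 4*A^-14 + A^-18
Summing the groups: <K> = -A^18 + 2*A^14 - 3*A^10 + 4*A^6 - 3*A^2 + 4*A^-2 - 2*A^-6 + A^-10 - A^-14
Normalise by the writhe: (-A^3)^(-w) = (-A^3)^(-2) = A^-6, so f(A) = A^-6 * <K> = -A^12 + 2*A^8 - 3*A^4 + 4 - 3*A^-4 + 4*A^-8 - 2*A^-12 + A^-16 - A^-20.
Substitute A = t^(-1/4), i.e. A^e → t^(-e/4): V(t) = -t^5 + t^4 - 2*t^3 + 4*t^2 - 3*t + 4 - 3*t^-1 + 2*t^-2 - t^-3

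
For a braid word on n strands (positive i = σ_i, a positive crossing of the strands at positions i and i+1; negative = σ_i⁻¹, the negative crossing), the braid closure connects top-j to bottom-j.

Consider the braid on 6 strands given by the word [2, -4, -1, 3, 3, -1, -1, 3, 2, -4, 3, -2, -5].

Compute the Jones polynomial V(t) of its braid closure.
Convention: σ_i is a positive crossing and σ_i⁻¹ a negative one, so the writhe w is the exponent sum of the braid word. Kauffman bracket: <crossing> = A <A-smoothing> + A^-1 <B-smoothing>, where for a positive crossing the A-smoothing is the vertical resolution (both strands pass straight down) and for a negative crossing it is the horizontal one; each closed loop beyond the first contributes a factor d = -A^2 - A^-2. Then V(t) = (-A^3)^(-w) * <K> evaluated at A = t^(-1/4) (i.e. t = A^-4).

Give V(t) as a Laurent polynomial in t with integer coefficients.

t^4 - 2*t^3 + 3*t^2 - 5*t + 6 - 5*t^-1 + 5*t^-2 - 3*t^-3 + 2*t^-4 - t^-5

Derivation:
The presented braid s2 s4^-1 s1^-1 s3 s3 s1^-1 s1^-1 s3 s2 s4^-1 s3 s2^-1 s5^-1 on 6 strands reduces by inverse Markov moves (closure unchanged at each step):
  Destabilize: the word has the form β·s5^-1 where s5^-1 occurs only as the final letter (β ∈ B_5); drop it and the last strand → 5 strands.
  Deconjugate: the word is γ·β·γ⁻¹ with γ = s2 (prefix) and γ⁻¹ = s2^-1 (suffix); strip both.
Reduced to β = s4^-1 s1^-1 s3 s3 s1^-1 s1^-1 s3 s2 s4^-1 s3 on 5 strands, 10 crossings.
Compute on β:
Braid: s4^-1 s1^-1 s3 s3 s1^-1 s1^-1 s3 s2 s4^-1 s3 on 5 strands, 10 crossings.
Writhe w = (#positive) - (#negative) = 5 - 5 = 0.
State-sum expansion of <K>. There are 2^10 = 1024 states.
For each crossing: s=0 is the vertical smoothing, s=1 horizontal. Crossing k contributes A^(sign_k * (1 - 2*s_k)); loop factor d = -A^2 - A^-2.
Tabulate the states by total A-exponent and number of loops L (A-exp: L × count):
  A^10: L=6 ×1
  A^8: L=5 ×10
  A^6: L=4 ×41, L=6 ×4
  A^4: L=3 ×83, L=5 ×36, L=7 ×1
  A^2: L=2 ×84, L=4 ×107, L=6 ×19
  A^0: L=1 ×33, L=3 ×143, L=5 ×70, L=7 ×6
  A^-2: L=2 ×68, L=4 ×116, L=6 ×25, L=8 ×1
  A^-4: L=3 ×64, L=5 ×52, L=7 ×4
  A^-6: L=4 ×33, L=6 ×12
  A^-8: L=5 ×9, L=7 ×1
  A^-10: L=6 ×1
Each group contributes A^e * Σ count * d^(L-1):
Powers of d = -A^2 - A^-2: d^2 = A^4 + 2 + A^-4; d^3 = -A^6 - 3*A^2 - 3*A^-2 - A^-6; d^4 = A^8 + 4*A^4 + 6 + 4*A^-4 + A^-8; d^5 = -A^10 - 5*A^6 - 10*A^2 - 10*A^-2 - 5*A^-6 - A^-10; d^6 = A^12 + 6*A^8 + 15*A^4 + 20 + 15*A^-4 + 6*A^-8 + A^-12; d^7 = -A^14 - 7*A^10 - 21*A^6 - 35*A^2 - 35*A^-2 - 21*A^-6 - 7*A^-10 - A^-14.
  A^10 * (d^5) = -A^20 - 5*A^16 - 10*A^12 - 10*A^8 - 5*A^4 - 1
  A^8 * (10*d^4) = 10*A^16 + 40*A^12 + 60*A^8 + 40*A^4 + 10
  A^6 * (41*d^3 + 4*d^5) = -4*A^16 - 61*A^12 - 163*A^8 - 163*A^4 - 61 - 4*A^-4
  A^4 * (83*d^2 + 36*d^4 + d^6) = A^16 + 42*A^12 + 242*A^8 + 402*A^4 + 242 + 42*A^-4 + A^-8
  A^2 * (84*d + 107*d^3 + 19*d^5) = -19*A^12 - 202*A^8 - 595*A^4 - 595 - 202*A^-4 - 19*A^-8
  A^0 * (33 + 143*d^2 + 70*d^4 + 6*d^6) = 6*A^12 + 106*A^8 + 513*A^4 + 859 + 513*A^-4 + 106*A^-8 + 6*A^-12
  A^-2 * (68*d + 116*d^3 + 25*d^5 + d^7) = -A^12 - 32*A^8 - 262*A^4 - 701 - 701*A^-4 - 262*A^-8 - 32*A^-12 - A^-16
  A^-4 * (64*d^2 + 52*d^4 + 4*d^6) = 4*A^8 + 76*A^4 + 332 + 520*A^-4 + 332*A^-8 + 76*A^-12 + 4*A^-16
  A^-6 * (33*d^3 + 12*d^5) = -12*A^4 - 93 - 219*A^-4 - 219*A^-8 - 93*A^-12 - 12*A^-16
  A^-8 * (9*d^4 + d^6) = A^4 + 15 + 51*A^-4 + 74*A^-8 + 51*A^-12 + 15*A^-16 + A^-20
  A^-10 * (d^5) = -1 - 5*A^-4 - 10*A^-8 - 10*A^-12 - 5*A^-16 - A^-20
Summing the groups: <K> = -A^20 + 2*A^16 - 3*A^12 + 5*A^8 - 5*A^4 + 6 - 5*A^-4 + 3*A^-8 - 2*A^-12 + A^-16
Normalise by the writhe: (-A^3)^(-w) = (-A^3)^(0) = 1, so f(A) = 1 * <K> = -A^20 + 2*A^16 - 3*A^12 + 5*A^8 - 5*A^4 + 6 - 5*A^-4 + 3*A^-8 - 2*A^-12 + A^-16.
Substitute A = t^(-1/4), i.e. A^e → t^(-e/4): V(t) = t^4 - 2*t^3 + 3*t^2 - 5*t + 6 - 5*t^-1 + 5*t^-2 - 3*t^-3 + 2*t^-4 - t^-5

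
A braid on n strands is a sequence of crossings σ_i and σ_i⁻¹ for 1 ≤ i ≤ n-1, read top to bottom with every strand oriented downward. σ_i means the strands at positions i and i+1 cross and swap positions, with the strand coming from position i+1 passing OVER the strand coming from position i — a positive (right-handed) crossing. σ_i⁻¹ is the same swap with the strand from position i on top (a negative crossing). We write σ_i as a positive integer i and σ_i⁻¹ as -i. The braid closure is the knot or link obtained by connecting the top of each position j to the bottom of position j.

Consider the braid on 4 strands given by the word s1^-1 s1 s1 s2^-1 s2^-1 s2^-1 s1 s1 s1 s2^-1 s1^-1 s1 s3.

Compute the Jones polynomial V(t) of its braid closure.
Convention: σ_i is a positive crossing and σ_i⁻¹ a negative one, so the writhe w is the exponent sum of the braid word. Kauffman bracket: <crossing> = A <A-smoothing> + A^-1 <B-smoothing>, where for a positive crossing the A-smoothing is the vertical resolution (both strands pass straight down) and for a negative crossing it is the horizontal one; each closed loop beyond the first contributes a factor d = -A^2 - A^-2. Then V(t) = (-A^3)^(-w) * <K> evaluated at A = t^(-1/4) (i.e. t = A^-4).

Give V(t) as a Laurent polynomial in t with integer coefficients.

The presented braid s1^-1 s1 s1 s2^-1 s2^-1 s2^-1 s1 s1 s1 s2^-1 s1^-1 s1 s3 on 4 strands reduces by inverse Markov moves (closure unchanged at each step):
  Destabilize: the word has the form β·s3 where s3 occurs only as the final letter (β ∈ B_3); drop it and the last strand → 3 strands.
  Deconjugate: the word is γ·β·γ⁻¹ with γ = s1^-1 s1 (prefix) and γ⁻¹ = s1^-1 s1 (suffix); strip both.
Reduced to β = s1 s2^-1 s2^-1 s2^-1 s1 s1 s1 s2^-1 on 3 strands, 8 crossings.
Compute on β:
Braid: s1 s2^-1 s2^-1 s2^-1 s1 s1 s1 s2^-1 on 3 strands, 8 crossings.
Writhe w = (#positive) - (#negative) = 4 - 4 = 0.
State-sum expansion of <K>. There are 2^8 = 256 states.
Each crossing splits two ways (0=vertical, 1=horizontal). The state's weight is A^(#A-smoothings - #B-smoothings) * d^(loops - 1).
Tabulate the states by total A-exponent and number of loops L (A-exp: L × count):
  A^8: L=5 ×1
  A^6: L=4 ×8
  A^4: L=3 ×25, L=5 ×3
  A^2: L=2 ×37, L=4 ×18, L=6 ×1
  A^0: L=1 ×25, L=3 ×37, L=5 ×8
  A^-2: L=2 ×37, L=4 ×18, L=6 ×1
  A^-4: L=3 ×25, L=5 ×3
  A^-6: L=4 ×8
  A^-8: L=5 ×1
Each group contributes A^e * Σ count * d^(L-1):
Powers of d = -A^2 - A^-2: d^2 = A^4 + 2 + A^-4; d^3 = -A^6 - 3*A^2 - 3*A^-2 - A^-6; d^4 = A^8 + 4*A^4 + 6 + 4*A^-4 + A^-8; d^5 = -A^10 - 5*A^6 - 10*A^2 - 10*A^-2 - 5*A^-6 - A^-10.
  A^8 * (d^4) = A^16 + 4*A^12 + 6*A^8 + 4*A^4 + 1
  A^6 * (8*d^3) = -8*A^12 - 24*A^8 - 24*A^4 - 8
  A^4 * (25*d^2 + 3*d^4) = 3*A^12 + 37*A^8 + 68*A^4 + 37 + 3*A^-4
  A^2 * (37*d + 18*d^3 + d^5) = -A^12 - 23*A^8 - 101*A^4 - 101 - 23*A^-4 - A^-8
  A^0 * (25 + 37*d^2 + 8*d^4) = 8*A^8 + 69*A^4 + 147 + 69*A^-4 + 8*A^-8
  A^-2 * (37*d + 18*d^3 + d^5) = -A^8 - 23*A^4 - 101 - 101*A^-4 - 23*A^-8 - A^-12
  A^-4 * (25*d^2 + 3*d^4) = 3*A^4 + 37 + 68*A^-4 + 37*A^-8 + 3*A^-12
  A^-6 * (8*d^3) = -8 - 24*A^-4 - 24*A^-8 - 8*A^-12
  A^-8 * (d^4) = 1 + 4*A^-4 + 6*A^-8 + 4*A^-12 + A^-16
Summing the groups: <K> = A^16 - 2*A^12 + 3*A^8 - 4*A^4 + 5 - 4*A^-4 + 3*A^-8 - 2*A^-12 + A^-16
Normalise by the writhe: (-A^3)^(-w) = (-A^3)^(0) = 1, so f(A) = 1 * <K> = A^16 - 2*A^12 + 3*A^8 - 4*A^4 + 5 - 4*A^-4 + 3*A^-8 - 2*A^-12 + A^-16.
Substitute A = t^(-1/4), i.e. A^e → t^(-e/4): V(t) = t^4 - 2*t^3 + 3*t^2 - 4*t + 5 - 4*t^-1 + 3*t^-2 - 2*t^-3 + t^-4

Answer: t^4 - 2*t^3 + 3*t^2 - 4*t + 5 - 4*t^-1 + 3*t^-2 - 2*t^-3 + t^-4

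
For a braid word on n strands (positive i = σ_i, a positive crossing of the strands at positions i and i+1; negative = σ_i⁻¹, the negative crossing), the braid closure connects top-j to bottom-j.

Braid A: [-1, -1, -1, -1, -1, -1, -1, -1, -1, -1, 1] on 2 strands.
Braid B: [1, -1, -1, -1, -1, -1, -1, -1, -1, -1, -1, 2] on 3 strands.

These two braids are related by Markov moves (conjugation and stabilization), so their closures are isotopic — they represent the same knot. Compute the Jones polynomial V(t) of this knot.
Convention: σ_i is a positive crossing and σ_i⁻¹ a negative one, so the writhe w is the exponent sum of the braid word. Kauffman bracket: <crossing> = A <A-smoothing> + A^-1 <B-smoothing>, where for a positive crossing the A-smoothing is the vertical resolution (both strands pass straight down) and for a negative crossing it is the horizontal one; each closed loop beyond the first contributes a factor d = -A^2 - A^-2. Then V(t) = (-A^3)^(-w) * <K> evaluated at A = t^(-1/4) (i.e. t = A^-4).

t^-4 + t^-6 - t^-7 + t^-8 - t^-9 + t^-10 - t^-11 + t^-12 - t^-13

Derivation:
Markov-equivalent braids have isotopic closures, hence identical knot invariants. Strip the Markov moves from each word to reach a common short braid β, then compute V(t) once on β.
Braid A: s1^-1 s1^-1 s1^-1 s1^-1 s1^-1 s1^-1 s1^-1 s1^-1 s1^-1 s1^-1 s1 on 2 strands reduces by inverse Markov moves (closure unchanged at each step):
  Deconjugate: the word is γ·β·γ⁻¹ with γ = s1^-1 (prefix) and γ⁻¹ = s1 (suffix); strip both.
Reduced to β = s1^-1 s1^-1 s1^-1 s1^-1 s1^-1 s1^-1 s1^-1 s1^-1 s1^-1 on 2 strands, 9 crossings.
Braid B: s1 s1^-1 s1^-1 s1^-1 s1^-1 s1^-1 s1^-1 s1^-1 s1^-1 s1^-1 s1^-1 s2 on 3 strands reduces by inverse Markov moves (closure unchanged at each step):
  Destabilize: the word has the form β·s2 where s2 occurs only as the final letter (β ∈ B_2); drop it and the last strand → 2 strands.
  Deconjugate: the word is γ·β·γ⁻¹ with γ = s1 (prefix) and γ⁻¹ = s1^-1 (suffix); strip both.
Reduced to β = s1^-1 s1^-1 s1^-1 s1^-1 s1^-1 s1^-1 s1^-1 s1^-1 s1^-1 on 2 strands, 9 crossings.
Both give the same β = s1^-1 s1^-1 s1^-1 s1^-1 s1^-1 s1^-1 s1^-1 s1^-1 s1^-1 on 2 strands, so one state sum suffices:
Braid: s1^-1 s1^-1 s1^-1 s1^-1 s1^-1 s1^-1 s1^-1 s1^-1 s1^-1 on 2 strands, 9 crossings.
Writhe w = (#positive) - (#negative) = 0 - 9 = -9.
Enumerate smoothing states for the bracket polynomial. There are 2^9 = 512 states.
For each crossing: s=0 is the vertical smoothing, s=1 horizontal. Crossing k contributes A^(sign_k * (1 - 2*s_k)); loop factor d = -A^2 - A^-2.
Tabulate the states by total A-exponent and number of loops L (A-exp: L × count):
  A^9: L=9 ×1
  A^7: L=8 ×9
  A^5: L=7 ×36
  A^3: L=6 ×84
  A^1: L=5 ×126
  A^-1: L=4 ×126
  A^-3: L=3 ×84
  A^-5: L=2 ×36
  A^-7: L=1 ×9
  A^-9: L=2 ×1
Each group contributes A^e * Σ count * d^(L-1):
Powers of d = -A^2 - A^-2: d^2 = A^4 + 2 + A^-4; d^3 = -A^6 - 3*A^2 - 3*A^-2 - A^-6; d^4 = A^8 + 4*A^4 + 6 + 4*A^-4 + A^-8; d^5 = -A^10 - 5*A^6 - 10*A^2 - 10*A^-2 - 5*A^-6 - A^-10; d^6 = A^12 + 6*A^8 + 15*A^4 + 20 + 15*A^-4 + 6*A^-8 + A^-12; d^7 = -A^14 - 7*A^10 - 21*A^6 - 35*A^2 - 35*A^-2 - 21*A^-6 - 7*A^-10 - A^-14; d^8 = A^16 + 8*A^12 + 28*A^8 + 56*A^4 + 70 + 56*A^-4 + 28*A^-8 + 8*A^-12 + A^-16.
  A^9 * (d^8) = A^25 + 8*A^21 + 28*A^17 + 56*A^13 + 70*A^9 + 56*A^5 + 28*A + 8*A^-3 + A^-7
  A^7 * (9*d^7) = -9*A^21 - 63*A^17 - 189*A^13 - 315*A^9 - 315*A^5 - 189*A - 63*A^-3 - 9*A^-7
  A^5 * (36*d^6) = 36*A^17 + 216*A^13 + 540*A^9 + 720*A^5 + 540*A + 216*A^-3 + 36*A^-7
  A^3 * (84*d^5) = -84*A^13 - 420*A^9 - 840*A^5 - 840*A - 420*A^-3 - 84*A^-7
  A^1 * (126*d^4) = 126*A^9 + 504*A^5 + 756*A + 504*A^-3 + 126*A^-7
  A^-1 * (126*d^3) = -126*A^5 - 378*A - 378*A^-3 - 126*A^-7
  A^-3 * (84*d^2) = 84*A + 168*A^-3 + 84*A^-7
  A^-5 * (36*d) = -36*A^-3 - 36*A^-7
  A^-7 * (9) = 9*A^-7
  A^-9 * (d) = -A^-7 - A^-11
Summing the groups: <K> = A^25 - A^21 + A^17 - A^13 + A^9 - A^5 + A - A^-3 - A^-11
Normalise by the writhe: (-A^3)^(-w) = (-A^3)^(9) = -A^27, so f(A) = -A^27 * <K> = -A^52 + A^48 - A^44 + A^40 - A^36 + A^32 - A^28 + A^24 + A^16.
Substitute A = t^(-1/4), i.e. A^e → t^(-e/4): V(t) = t^-4 + t^-6 - t^-7 + t^-8 - t^-9 + t^-10 - t^-11 + t^-12 - t^-13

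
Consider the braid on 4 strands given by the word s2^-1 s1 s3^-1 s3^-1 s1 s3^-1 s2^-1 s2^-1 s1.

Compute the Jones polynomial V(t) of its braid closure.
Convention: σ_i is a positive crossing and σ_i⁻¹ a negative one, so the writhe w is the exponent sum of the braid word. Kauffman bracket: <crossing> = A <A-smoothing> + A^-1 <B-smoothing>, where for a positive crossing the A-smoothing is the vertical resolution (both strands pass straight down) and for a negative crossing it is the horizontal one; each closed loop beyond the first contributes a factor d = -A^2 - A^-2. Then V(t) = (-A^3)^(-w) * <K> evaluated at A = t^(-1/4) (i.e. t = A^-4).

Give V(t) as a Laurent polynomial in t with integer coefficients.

Braid: s2^-1 s1 s3^-1 s3^-1 s1 s3^-1 s2^-1 s2^-1 s1 on 4 strands, 9 crossings.
Writhe w = (#positive) - (#negative) = 3 - 6 = -3.
Enumerate smoothing states for the bracket polynomial. There are 2^9 = 512 states.
For each crossing: s=0 is the vertical smoothing, s=1 horizontal. Crossing k contributes A^(sign_k * (1 - 2*s_k)); loop factor d = -A^2 - A^-2.
Tabulate the states by total A-exponent and number of loops L (A-exp: L × count):
  A^9: L=6 ×1
  A^7: L=5 ×9
  A^5: L=4 ×35, L=6 ×1
  A^3: L=3 ×73, L=5 ×11
  A^1: L=2 ×81, L=4 ×44, L=6 ×1
  A^-1: L=1 ×39, L=3 ×77, L=5 ×10
  A^-3: L=2 ×55, L=4 ×28, L=6 ×1
  A^-5: L=3 ×32, L=5 ×4
  A^-7: L=4 ×9
  A^-9: L=5 ×1
Each group contributes A^e * Σ count * d^(L-1):
Powers of d = -A^2 - A^-2: d^2 = A^4 + 2 + A^-4; d^3 = -A^6 - 3*A^2 - 3*A^-2 - A^-6; d^4 = A^8 + 4*A^4 + 6 + 4*A^-4 + A^-8; d^5 = -A^10 - 5*A^6 - 10*A^2 - 10*A^-2 - 5*A^-6 - A^-10.
  A^9 * (d^5) = -A^19 - 5*A^15 - 10*A^11 - 10*A^7 - 5*A^3 - A^-1
  A^7 * (9*d^4) = 9*A^15 + 36*A^11 + 54*A^7 + 36*A^3 + 9*A^-1
  A^5 * (35*d^3 + d^5) = -A^15 - 40*A^11 - 115*A^7 - 115*A^3 - 40*A^-1 - A^-5
  A^3 * (73*d^2 + 11*d^4) = 11*A^11 + 117*A^7 + 212*A^3 + 117*A^-1 + 11*A^-5
  A^1 * (81*d + 44*d^3 + d^5) = -A^11 - 49*A^7 - 223*A^3 - 223*A^-1 - 49*A^-5 - A^-9
  A^-1 * (39 + 77*d^2 + 10*d^4) = 10*A^7 + 117*A^3 + 253*A^-1 + 117*A^-5 + 10*A^-9
  A^-3 * (55*d + 28*d^3 + d^5) = -A^7 - 33*A^3 - 149*A^-1 - 149*A^-5 - 33*A^-9 - A^-13
  A^-5 * (32*d^2 + 4*d^4) = 4*A^3 + 48*A^-1 + 88*A^-5 + 48*A^-9 + 4*A^-13
  A^-7 * (9*d^3) = -9*A^-1 - 27*A^-5 - 27*A^-9 - 9*A^-13
  A^-9 * (d^4) = A^-1 + 4*A^-5 + 6*A^-9 + 4*A^-13 + A^-17
Summing the groups: <K> = -A^19 + 3*A^15 - 4*A^11 + 6*A^7 - 7*A^3 + 6*A^-1 - 6*A^-5 + 3*A^-9 - 2*A^-13 + A^-17
Normalise by the writhe: (-A^3)^(-w) = (-A^3)^(3) = -A^9, so f(A) = -A^9 * <K> = A^28 - 3*A^24 + 4*A^20 - 6*A^16 + 7*A^12 - 6*A^8 + 6*A^4 - 3 + 2*A^-4 - A^-8.
Substitute A = t^(-1/4), i.e. A^e → t^(-e/4): V(t) = -t^2 + 2*t - 3 + 6*t^-1 - 6*t^-2 + 7*t^-3 - 6*t^-4 + 4*t^-5 - 3*t^-6 + t^-7

Answer: -t^2 + 2*t - 3 + 6*t^-1 - 6*t^-2 + 7*t^-3 - 6*t^-4 + 4*t^-5 - 3*t^-6 + t^-7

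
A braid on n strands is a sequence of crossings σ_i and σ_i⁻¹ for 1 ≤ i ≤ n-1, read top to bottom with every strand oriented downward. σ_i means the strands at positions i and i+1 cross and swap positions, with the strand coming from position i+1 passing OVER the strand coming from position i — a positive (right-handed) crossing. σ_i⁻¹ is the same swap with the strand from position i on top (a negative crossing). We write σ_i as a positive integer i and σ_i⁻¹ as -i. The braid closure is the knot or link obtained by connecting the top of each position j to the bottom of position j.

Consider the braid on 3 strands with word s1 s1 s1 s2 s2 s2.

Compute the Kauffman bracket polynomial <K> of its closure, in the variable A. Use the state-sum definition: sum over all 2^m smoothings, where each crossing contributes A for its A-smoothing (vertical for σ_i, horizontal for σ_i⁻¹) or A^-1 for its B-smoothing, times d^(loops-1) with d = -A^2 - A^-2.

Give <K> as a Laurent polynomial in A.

Braid: s1 s1 s1 s2 s2 s2 on 3 strands, 6 crossings.
Writhe w = (#positive) - (#negative) = 6 - 0 = 6.
Enumerate smoothing states for the bracket polynomial. There are 2^6 = 64 states.
For each crossing: s=0 is the vertical smoothing, s=1 horizontal. Crossing k contributes A^(sign_k * (1 - 2*s_k)); loop factor d = -A^2 - A^-2.
Tabulate the states by total A-exponent and number of loops L (A-exp: L × count):
  A^6: L=3 ×1
  A^4: L=2 ×6
  A^2: L=1 ×9, L=3 ×6
  A^0: L=2 ×18, L=4 ×2
  A^-2: L=3 ×15
  A^-4: L=4 ×6
  A^-6: L=5 ×1
Each group contributes A^e * Σ count * d^(L-1):
Powers of d = -A^2 - A^-2: d^2 = A^4 + 2 + A^-4; d^3 = -A^6 - 3*A^2 - 3*A^-2 - A^-6; d^4 = A^8 + 4*A^4 + 6 + 4*A^-4 + A^-8.
  A^6 * (d^2) = A^10 + 2*A^6 + A^2
  A^4 * (6*d) = -6*A^6 - 6*A^2
  A^2 * (9 + 6*d^2) = 6*A^6 + 21*A^2 + 6*A^-2
  A^0 * (18*d + 2*d^3) = -2*A^6 - 24*A^2 - 24*A^-2 - 2*A^-6
  A^-2 * (15*d^2) = 15*A^2 + 30*A^-2 + 15*A^-6
  A^-4 * (6*d^3) = -6*A^2 - 18*A^-2 - 18*A^-6 - 6*A^-10
  A^-6 * (d^4) = A^2 + 4*A^-2 + 6*A^-6 + 4*A^-10 + A^-14
Summing the groups: <K> = A^10 + 2*A^2 - 2*A^-2 + A^-6 - 2*A^-10 + A^-14

Answer: A^10 + 2*A^2 - 2*A^-2 + A^-6 - 2*A^-10 + A^-14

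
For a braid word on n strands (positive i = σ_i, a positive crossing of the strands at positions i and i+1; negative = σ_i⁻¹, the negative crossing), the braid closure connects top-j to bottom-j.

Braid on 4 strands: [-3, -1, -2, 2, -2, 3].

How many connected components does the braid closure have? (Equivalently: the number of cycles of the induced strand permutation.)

2

Derivation:
Track the strand permutation on 4 strands, starting from identity.
  step 1: s3^-1 swaps positions 3,4 -> [1 2 4 3]
  step 2: s1^-1 swaps positions 1,2 -> [2 1 4 3]
  step 3: s2^-1 swaps positions 2,3 -> [2 4 1 3]
  step 4: s2 swaps positions 2,3 -> [2 1 4 3]
  step 5: s2^-1 swaps positions 2,3 -> [2 4 1 3]
  step 6: s3 swaps positions 3,4 -> [2 4 3 1]
Final permutation (position -> original strand): [2 4 3 1]
Closure components = cycle count of this permutation = 2.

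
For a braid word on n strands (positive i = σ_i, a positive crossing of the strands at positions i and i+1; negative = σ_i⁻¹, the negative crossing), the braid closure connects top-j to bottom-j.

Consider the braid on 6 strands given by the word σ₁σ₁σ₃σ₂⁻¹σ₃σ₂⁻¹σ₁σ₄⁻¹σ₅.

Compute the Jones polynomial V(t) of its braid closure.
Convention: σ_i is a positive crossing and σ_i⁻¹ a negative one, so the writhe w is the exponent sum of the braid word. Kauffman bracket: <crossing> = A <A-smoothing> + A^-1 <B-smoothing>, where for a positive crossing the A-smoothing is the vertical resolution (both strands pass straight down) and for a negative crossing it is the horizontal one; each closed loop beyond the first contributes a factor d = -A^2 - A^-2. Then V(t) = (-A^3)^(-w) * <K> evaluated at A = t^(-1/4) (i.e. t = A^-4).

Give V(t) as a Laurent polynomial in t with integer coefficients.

-t^6 + 2*t^5 - 2*t^4 + 3*t^3 - 3*t^2 + 2*t - 1 + t^-1

Derivation:
The presented braid s1 s1 s3 s2^-1 s3 s2^-1 s1 s4^-1 s5 on 6 strands reduces by inverse Markov moves (closure unchanged at each step):
  Destabilize: the word has the form β·s5 where s5 occurs only as the final letter (β ∈ B_5); drop it and the last strand → 5 strands.
  Destabilize: the word has the form β·s4^-1 where s4^-1 occurs only as the final letter (β ∈ B_4); drop it and the last strand → 4 strands.
Reduced to β = s1 s1 s3 s2^-1 s3 s2^-1 s1 on 4 strands, 7 crossings.
Compute on β:
Braid: s1 s1 s3 s2^-1 s3 s2^-1 s1 on 4 strands, 7 crossings.
Writhe w = (#positive) - (#negative) = 5 - 2 = 3.
State-sum expansion of <K>. There are 2^7 = 128 states.
Smooth each crossing (0=||, 1=⌣⌢); contribution A^(Σ sign_k(1-2s_k)) * d^(L-1).
Tabulate the states by total A-exponent and number of loops L (A-exp: L × count):
  A^7: L=4 ×1
  A^5: L=3 ×7
  A^3: L=2 ×17, L=4 ×4
  A^1: L=1 ×15, L=3 ×19, L=5 ×1
  A^-1: L=2 ×27, L=4 ×8
  A^-3: L=3 ×20, L=5 ×1
  A^-5: L=4 ×7
  A^-7: L=5 ×1
Each group contributes A^e * Σ count * d^(L-1):
Powers of d = -A^2 - A^-2: d^2 = A^4 + 2 + A^-4; d^3 = -A^6 - 3*A^2 - 3*A^-2 - A^-6; d^4 = A^8 + 4*A^4 + 6 + 4*A^-4 + A^-8.
  A^7 * (d^3) = -A^13 - 3*A^9 - 3*A^5 - A
  A^5 * (7*d^2) = 7*A^9 + 14*A^5 + 7*A
  A^3 * (17*d + 4*d^3) = -4*A^9 - 29*A^5 - 29*A - 4*A^-3
  A^1 * (15 + 19*d^2 + d^4) = A^9 + 23*A^5 + 59*A + 23*A^-3 + A^-7
  A^-1 * (27*d + 8*d^3) = -8*A^5 - 51*A - 51*A^-3 - 8*A^-7
  A^-3 * (20*d^2 + d^4) = A^5 + 24*A + 46*A^-3 + 24*A^-7 + A^-11
  A^-5 * (7*d^3) = -7*A - 21*A^-3 - 21*A^-7 - 7*A^-11
  A^-7 * (d^4) = A + 4*A^-3 + 6*A^-7 + 4*A^-11 + A^-15
Summing the groups: <K> = -A^13 + A^9 - 2*A^5 + 3*A - 3*A^-3 + 2*A^-7 - 2*A^-11 + A^-15
Normalise by the writhe: (-A^3)^(-w) = (-A^3)^(-3) = -A^-9, so f(A) = -A^-9 * <K> = A^4 - 1 + 2*A^-4 - 3*A^-8 + 3*A^-12 - 2*A^-16 + 2*A^-20 - A^-24.
Substitute A = t^(-1/4), i.e. A^e → t^(-e/4): V(t) = -t^6 + 2*t^5 - 2*t^4 + 3*t^3 - 3*t^2 + 2*t - 1 + t^-1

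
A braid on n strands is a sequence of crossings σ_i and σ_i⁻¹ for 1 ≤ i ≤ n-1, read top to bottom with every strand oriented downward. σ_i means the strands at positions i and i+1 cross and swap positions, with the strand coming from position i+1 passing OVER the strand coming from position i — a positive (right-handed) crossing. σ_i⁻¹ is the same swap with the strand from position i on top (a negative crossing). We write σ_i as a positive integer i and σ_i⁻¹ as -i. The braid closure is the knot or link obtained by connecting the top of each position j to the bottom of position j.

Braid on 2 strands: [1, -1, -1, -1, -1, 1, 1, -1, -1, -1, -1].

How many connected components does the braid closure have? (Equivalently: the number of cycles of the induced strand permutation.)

Track the strand permutation on 2 strands, starting from identity.
  step 1: s1 swaps positions 1,2 -> [2 1]
  step 2: s1^-1 swaps positions 1,2 -> [1 2]
  step 3: s1^-1 swaps positions 1,2 -> [2 1]
  step 4: s1^-1 swaps positions 1,2 -> [1 2]
  step 5: s1^-1 swaps positions 1,2 -> [2 1]
  step 6: s1 swaps positions 1,2 -> [1 2]
  step 7: s1 swaps positions 1,2 -> [2 1]
  step 8: s1^-1 swaps positions 1,2 -> [1 2]
  step 9: s1^-1 swaps positions 1,2 -> [2 1]
  step 10: s1^-1 swaps positions 1,2 -> [1 2]
  step 11: s1^-1 swaps positions 1,2 -> [2 1]
Final permutation (position -> original strand): [2 1]
Closure components = cycle count of this permutation = 1.

Answer: 1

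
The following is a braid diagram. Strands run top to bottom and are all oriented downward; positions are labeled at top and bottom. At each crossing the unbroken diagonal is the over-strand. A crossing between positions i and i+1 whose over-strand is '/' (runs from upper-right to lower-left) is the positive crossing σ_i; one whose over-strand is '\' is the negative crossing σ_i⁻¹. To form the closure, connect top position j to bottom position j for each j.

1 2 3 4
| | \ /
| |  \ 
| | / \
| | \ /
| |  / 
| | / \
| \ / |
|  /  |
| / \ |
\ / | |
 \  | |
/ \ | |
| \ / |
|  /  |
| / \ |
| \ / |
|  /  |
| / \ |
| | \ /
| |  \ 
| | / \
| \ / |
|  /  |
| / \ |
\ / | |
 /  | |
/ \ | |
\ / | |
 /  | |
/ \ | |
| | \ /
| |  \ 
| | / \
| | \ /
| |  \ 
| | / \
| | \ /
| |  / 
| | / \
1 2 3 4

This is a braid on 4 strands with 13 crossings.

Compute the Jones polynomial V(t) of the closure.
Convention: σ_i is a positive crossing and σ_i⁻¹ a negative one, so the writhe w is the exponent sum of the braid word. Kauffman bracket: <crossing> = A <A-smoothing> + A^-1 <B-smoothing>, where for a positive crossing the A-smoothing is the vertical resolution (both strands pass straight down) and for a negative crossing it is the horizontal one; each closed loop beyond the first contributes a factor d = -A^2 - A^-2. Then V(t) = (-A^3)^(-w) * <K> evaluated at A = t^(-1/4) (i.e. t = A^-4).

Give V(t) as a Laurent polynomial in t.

t^7 - 2*t^6 + 3*t^5 - 5*t^4 + 5*t^3 - 4*t^2 + 4*t - 2 + t^-1

Derivation:
Reading the diagram top to bottom ('/'-over between positions i,i+1 = s_i, '\'-over = s_i^-1): braid word = s3^-1 s3 s2 s1^-1 s2 s2 s3^-1 s2 s1 s1 s3^-1 s3^-1 s3.
The presented braid s3^-1 s3 s2 s1^-1 s2 s2 s3^-1 s2 s1 s1 s3^-1 s3^-1 s3 on 4 strands reduces by inverse Markov moves (closure unchanged at each step):
  Deconjugate: the word is γ·β·γ⁻¹ with γ = s3^-1 s3 (prefix) and γ⁻¹ = s3^-1 s3 (suffix); strip both.
Reduced to β = s2 s1^-1 s2 s2 s3^-1 s2 s1 s1 s3^-1 on 4 strands, 9 crossings.
Compute on β:
Braid: s2 s1^-1 s2 s2 s3^-1 s2 s1 s1 s3^-1 on 4 strands, 9 crossings.
Writhe w = (#positive) - (#negative) = 6 - 3 = 3.
Enumerate smoothing states for the bracket polynomial. There are 2^9 = 512 states.
Each crossing splits two ways (0=vertical, 1=horizontal). The state's weight is A^(#A-smoothings - #B-smoothings) * d^(loops - 1).
Tabulate the states by total A-exponent and number of loops L (A-exp: L × count):
  A^9: L=3 ×1
  A^7: L=2 ×6, L=4 ×3
  A^5: L=1 ×11, L=3 ×24, L=5 ×1
  A^3: L=2 ×68, L=4 ×16
  A^1: L=1 ×38, L=3 ×85, L=5 ×3
  A^-1: L=2 ×77, L=4 ×49
  A^-3: L=3 ×69, L=5 ×15
  A^-5: L=4 ×34, L=6 ×2
  A^-7: L=5 ×9
  A^-9: L=6 ×1
Each group contributes A^e * Σ count * d^(L-1):
Powers of d = -A^2 - A^-2: d^2 = A^4 + 2 + A^-4; d^3 = -A^6 - 3*A^2 - 3*A^-2 - A^-6; d^4 = A^8 + 4*A^4 + 6 + 4*A^-4 + A^-8; d^5 = -A^10 - 5*A^6 - 10*A^2 - 10*A^-2 - 5*A^-6 - A^-10.
  A^9 * (d^2) = A^13 + 2*A^9 + A^5
  A^7 * (6*d + 3*d^3) = -3*A^13 - 15*A^9 - 15*A^5 - 3*A
  A^5 * (11 + 24*d^2 + d^4) = A^13 + 28*A^9 + 65*A^5 + 28*A + A^-3
  A^3 * (68*d + 16*d^3) = -16*A^9 - 116*A^5 - 116*A - 16*A^-3
  A^1 * (38 + 85*d^2 + 3*d^4) = 3*A^9 + 97*A^5 + 226*A + 97*A^-3 + 3*A^-7
  A^-1 * (77*d + 49*d^3) = -49*A^5 - 224*A - 224*A^-3 - 49*A^-7
  A^-3 * (69*d^2 + 15*d^4) = 15*A^5 + 129*A + 228*A^-3 + 129*A^-7 + 15*A^-11
  A^-5 * (34*d^3 + 2*d^5) = -2*A^5 - 44*A - 122*A^-3 - 122*A^-7 - 44*A^-11 - 2*A^-15
  A^-7 * (9*d^4) = 9*A + 36*A^-3 + 54*A^-7 + 36*A^-11 + 9*A^-15
  A^-9 * (d^5) = -A - 5*A^-3 - 10*A^-7 - 10*A^-11 - 5*A^-15 - A^-19
Summing the groups: <K> = -A^13 + 2*A^9 - 4*A^5 + 4*A - 5*A^-3 + 5*A^-7 - 3*A^-11 + 2*A^-15 - A^-19
Normalise by the writhe: (-A^3)^(-w) = (-A^3)^(-3) = -A^-9, so f(A) = -A^-9 * <K> = A^4 - 2 + 4*A^-4 - 4*A^-8 + 5*A^-12 - 5*A^-16 + 3*A^-20 - 2*A^-24 + A^-28.
Substitute A = t^(-1/4), i.e. A^e → t^(-e/4): V(t) = t^7 - 2*t^6 + 3*t^5 - 5*t^4 + 5*t^3 - 4*t^2 + 4*t - 2 + t^-1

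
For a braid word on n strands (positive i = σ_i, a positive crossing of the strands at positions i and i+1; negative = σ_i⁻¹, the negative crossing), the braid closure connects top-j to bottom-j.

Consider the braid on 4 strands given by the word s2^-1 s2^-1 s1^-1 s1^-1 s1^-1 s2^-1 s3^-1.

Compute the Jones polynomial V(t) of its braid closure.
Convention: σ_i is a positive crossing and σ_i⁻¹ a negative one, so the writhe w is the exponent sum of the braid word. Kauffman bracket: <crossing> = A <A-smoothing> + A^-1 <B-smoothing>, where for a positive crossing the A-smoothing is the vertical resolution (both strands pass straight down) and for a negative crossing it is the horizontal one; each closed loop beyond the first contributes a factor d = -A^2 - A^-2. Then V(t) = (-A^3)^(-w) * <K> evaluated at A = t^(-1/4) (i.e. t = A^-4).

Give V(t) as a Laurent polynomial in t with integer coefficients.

The presented braid s2^-1 s2^-1 s1^-1 s1^-1 s1^-1 s2^-1 s3^-1 on 4 strands reduces by inverse Markov moves (closure unchanged at each step):
  Destabilize: the word has the form β·s3^-1 where s3^-1 occurs only as the final letter (β ∈ B_3); drop it and the last strand → 3 strands.
Reduced to β = s2^-1 s2^-1 s1^-1 s1^-1 s1^-1 s2^-1 on 3 strands, 6 crossings.
Compute on β:
Braid: s2^-1 s2^-1 s1^-1 s1^-1 s1^-1 s2^-1 on 3 strands, 6 crossings.
Writhe w = (#positive) - (#negative) = 0 - 6 = -6.
State-sum expansion of <K>. There are 2^6 = 64 states.
Each crossing splits two ways (0=vertical, 1=horizontal). The state's weight is A^(#A-smoothings - #B-smoothings) * d^(loops - 1).
Tabulate the states by total A-exponent and number of loops L (A-exp: L × count):
  A^6: L=5 ×1
  A^4: L=4 ×6
  A^2: L=3 ×15
  A^0: L=2 ×18, L=4 ×2
  A^-2: L=1 ×9, L=3 ×6
  A^-4: L=2 ×6
  A^-6: L=3 ×1
Each group contributes A^e * Σ count * d^(L-1):
Powers of d = -A^2 - A^-2: d^2 = A^4 + 2 + A^-4; d^3 = -A^6 - 3*A^2 - 3*A^-2 - A^-6; d^4 = A^8 + 4*A^4 + 6 + 4*A^-4 + A^-8.
  A^6 * (d^4) = A^14 + 4*A^10 + 6*A^6 + 4*A^2 + A^-2
  A^4 * (6*d^3) = -6*A^10 - 18*A^6 - 18*A^2 - 6*A^-2
  A^2 * (15*d^2) = 15*A^6 + 30*A^2 + 15*A^-2
  A^0 * (18*d + 2*d^3) = -2*A^6 - 24*A^2 - 24*A^-2 - 2*A^-6
  A^-2 * (9 + 6*d^2) = 6*A^2 + 21*A^-2 + 6*A^-6
  A^-4 * (6*d) = -6*A^-2 - 6*A^-6
  A^-6 * (d^2) = A^-2 + 2*A^-6 + A^-10
Summing the groups: <K> = A^14 - 2*A^10 + A^6 - 2*A^2 + 2*A^-2 + A^-10
Normalise by the writhe: (-A^3)^(-w) = (-A^3)^(6) = A^18, so f(A) = A^18 * <K> = A^32 - 2*A^28 + A^24 - 2*A^20 + 2*A^16 + A^8.
Substitute A = t^(-1/4), i.e. A^e → t^(-e/4): V(t) = t^-2 + 2*t^-4 - 2*t^-5 + t^-6 - 2*t^-7 + t^-8

Answer: t^-2 + 2*t^-4 - 2*t^-5 + t^-6 - 2*t^-7 + t^-8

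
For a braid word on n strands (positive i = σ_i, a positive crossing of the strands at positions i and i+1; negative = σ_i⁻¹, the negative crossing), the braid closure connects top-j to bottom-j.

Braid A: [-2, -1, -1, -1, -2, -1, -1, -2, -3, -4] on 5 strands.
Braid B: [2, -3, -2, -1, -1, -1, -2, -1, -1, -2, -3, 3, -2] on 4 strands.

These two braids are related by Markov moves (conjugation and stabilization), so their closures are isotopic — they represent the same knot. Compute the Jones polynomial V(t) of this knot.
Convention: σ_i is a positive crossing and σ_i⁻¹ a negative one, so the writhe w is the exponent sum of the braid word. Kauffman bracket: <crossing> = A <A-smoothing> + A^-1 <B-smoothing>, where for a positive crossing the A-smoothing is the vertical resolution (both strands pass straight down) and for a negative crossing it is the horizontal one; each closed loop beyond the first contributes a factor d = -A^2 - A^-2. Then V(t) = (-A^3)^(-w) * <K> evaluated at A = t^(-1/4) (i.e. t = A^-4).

t^-3 + t^-5 - t^-8

Derivation:
Markov-equivalent braids have isotopic closures, hence identical knot invariants. Strip the Markov moves from each word to reach a common short braid β, then compute V(t) once on β.
Braid A: s2^-1 s1^-1 s1^-1 s1^-1 s2^-1 s1^-1 s1^-1 s2^-1 s3^-1 s4^-1 on 5 strands reduces by inverse Markov moves (closure unchanged at each step):
  Destabilize: the word has the form β·s4^-1 where s4^-1 occurs only as the final letter (β ∈ B_4); drop it and the last strand → 4 strands.
  Destabilize: the word has the form β·s3^-1 where s3^-1 occurs only as the final letter (β ∈ B_3); drop it and the last strand → 3 strands.
Reduced to β = s2^-1 s1^-1 s1^-1 s1^-1 s2^-1 s1^-1 s1^-1 s2^-1 on 3 strands, 8 crossings.
Braid B: s2 s3^-1 s2^-1 s1^-1 s1^-1 s1^-1 s2^-1 s1^-1 s1^-1 s2^-1 s3^-1 s3 s2^-1 on 4 strands reduces by inverse Markov moves (closure unchanged at each step):
  Deconjugate: the word is γ·β·γ⁻¹ with γ = s2 s3^-1 (prefix) and γ⁻¹ = s3 s2^-1 (suffix); strip both.
  Destabilize: the word has the form β·s3^-1 where s3^-1 occurs only as the final letter (β ∈ B_3); drop it and the last strand → 3 strands.
Reduced to β = s2^-1 s1^-1 s1^-1 s1^-1 s2^-1 s1^-1 s1^-1 s2^-1 on 3 strands, 8 crossings.
Both give the same β = s2^-1 s1^-1 s1^-1 s1^-1 s2^-1 s1^-1 s1^-1 s2^-1 on 3 strands, so one state sum suffices:
Braid: s2^-1 s1^-1 s1^-1 s1^-1 s2^-1 s1^-1 s1^-1 s2^-1 on 3 strands, 8 crossings.
Writhe w = (#positive) - (#negative) = 0 - 8 = -8.
State-sum expansion of <K>. There are 2^8 = 256 states.
Smooth each crossing (0=||, 1=⌣⌢); contribution A^(Σ sign_k(1-2s_k)) * d^(L-1).
Tabulate the states by total A-exponent and number of loops L (A-exp: L × count):
  A^8: L=5 ×1
  A^6: L=4 ×7, L=6 ×1
  A^4: L=3 ×19, L=5 ×9
  A^2: L=2 ×24, L=4 ×31, L=6 ×1
  A^0: L=1 ×12, L=3 ×53, L=5 ×5
  A^-2: L=2 ×45, L=4 ×11
  A^-4: L=1 ×15, L=3 ×13
  A^-6: L=2 ×8
  A^-8: L=3 ×1
Each group contributes A^e * Σ count * d^(L-1):
Powers of d = -A^2 - A^-2: d^2 = A^4 + 2 + A^-4; d^3 = -A^6 - 3*A^2 - 3*A^-2 - A^-6; d^4 = A^8 + 4*A^4 + 6 + 4*A^-4 + A^-8; d^5 = -A^10 - 5*A^6 - 10*A^2 - 10*A^-2 - 5*A^-6 - A^-10.
  A^8 * (d^4) = A^16 + 4*A^12 + 6*A^8 + 4*A^4 + 1
  A^6 * (7*d^3 + d^5) = -A^16 - 12*A^12 - 31*A^8 - 31*A^4 - 12 - A^-4
  A^4 * (19*d^2 + 9*d^4) = 9*A^12 + 55*A^8 + 92*A^4 + 55 + 9*A^-4
  A^2 * (24*d + 31*d^3 + d^5) = -A^12 - 36*A^8 - 127*A^4 - 127 - 36*A^-4 - A^-8
  A^0 * (12 + 53*d^2 + 5*d^4) = 5*A^8 + 73*A^4 + 148 + 73*A^-4 + 5*A^-8
  A^-2 * (45*d + 11*d^3) = -11*A^4 - 78 - 78*A^-4 - 11*A^-8
  A^-4 * (15 + 13*d^2) = 13 + 41*A^-4 + 13*A^-8
  A^-6 * (8*d) = -8*A^-4 - 8*A^-8
  A^-8 * (d^2) = A^-4 + 2*A^-8 + A^-12
Summing the groups: <K> = -A^8 + A^-4 + A^-12
Normalise by the writhe: (-A^3)^(-w) = (-A^3)^(8) = A^24, so f(A) = A^24 * <K> = -A^32 + A^20 + A^12.
Substitute A = t^(-1/4), i.e. A^e → t^(-e/4): V(t) = t^-3 + t^-5 - t^-8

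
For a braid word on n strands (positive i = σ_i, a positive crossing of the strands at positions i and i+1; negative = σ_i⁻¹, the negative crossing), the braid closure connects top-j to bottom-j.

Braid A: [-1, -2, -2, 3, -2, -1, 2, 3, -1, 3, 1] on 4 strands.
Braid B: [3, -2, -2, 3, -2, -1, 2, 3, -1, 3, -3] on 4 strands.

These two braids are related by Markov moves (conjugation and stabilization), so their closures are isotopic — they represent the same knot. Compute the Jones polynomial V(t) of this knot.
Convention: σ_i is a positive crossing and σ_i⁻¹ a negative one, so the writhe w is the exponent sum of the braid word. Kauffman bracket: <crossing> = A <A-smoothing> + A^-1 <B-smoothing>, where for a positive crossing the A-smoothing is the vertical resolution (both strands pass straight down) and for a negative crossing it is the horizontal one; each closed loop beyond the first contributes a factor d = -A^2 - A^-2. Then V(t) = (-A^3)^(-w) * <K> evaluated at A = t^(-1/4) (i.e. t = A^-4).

-t^3 + 2*t^2 - 3*t + 5 - 4*t^-1 + 4*t^-2 - 3*t^-3 + 2*t^-4 - t^-5

Derivation:
Markov-equivalent braids have isotopic closures, hence identical knot invariants. Strip the Markov moves from each word to reach a common short braid β, then compute V(t) once on β.
Braid A: s1^-1 s2^-1 s2^-1 s3 s2^-1 s1^-1 s2 s3 s1^-1 s3 s1 on 4 strands reduces by inverse Markov moves (closure unchanged at each step):
  Deconjugate: the word is γ·β·γ⁻¹ with γ = s1^-1 (prefix) and γ⁻¹ = s1 (suffix); strip both.
Reduced to β = s2^-1 s2^-1 s3 s2^-1 s1^-1 s2 s3 s1^-1 s3 on 4 strands, 9 crossings.
Braid B: s3 s2^-1 s2^-1 s3 s2^-1 s1^-1 s2 s3 s1^-1 s3 s3^-1 on 4 strands reduces by inverse Markov moves (closure unchanged at each step):
  Deconjugate: the word is γ·β·γ⁻¹ with γ = s3 (prefix) and γ⁻¹ = s3^-1 (suffix); strip both.
Reduced to β = s2^-1 s2^-1 s3 s2^-1 s1^-1 s2 s3 s1^-1 s3 on 4 strands, 9 crossings.
Both give the same β = s2^-1 s2^-1 s3 s2^-1 s1^-1 s2 s3 s1^-1 s3 on 4 strands, so one state sum suffices:
Braid: s2^-1 s2^-1 s3 s2^-1 s1^-1 s2 s3 s1^-1 s3 on 4 strands, 9 crossings.
Writhe w = (#positive) - (#negative) = 4 - 5 = -1.
Enumerate smoothing states for the bracket polynomial. There are 2^9 = 512 states.
For each crossing: s=0 is the vertical smoothing, s=1 horizontal. Crossing k contributes A^(sign_k * (1 - 2*s_k)); loop factor d = -A^2 - A^-2.
Tabulate the states by total A-exponent and number of loops L (A-exp: L × count):
  A^9: L=5 ×1
  A^7: L=4 ×9
  A^5: L=3 ×32, L=5 ×4
  A^3: L=2 ×55, L=4 ×28, L=6 ×1
  A^1: L=1 ×39, L=3 ×77, L=5 ×10
  A^-1: L=2 ×87, L=4 ×38, L=6 ×1
  A^-3: L=1 ×14, L=3 ×64, L=5 ×6
  A^-5: L=2 ×17, L=4 ×19
  A^-7: L=3 ×7, L=5 ×2
  A^-9: L=4 ×1
Each group contributes A^e * Σ count * d^(L-1):
Powers of d = -A^2 - A^-2: d^2 = A^4 + 2 + A^-4; d^3 = -A^6 - 3*A^2 - 3*A^-2 - A^-6; d^4 = A^8 + 4*A^4 + 6 + 4*A^-4 + A^-8; d^5 = -A^10 - 5*A^6 - 10*A^2 - 10*A^-2 - 5*A^-6 - A^-10.
  A^9 * (d^4) = A^17 + 4*A^13 + 6*A^9 + 4*A^5 + A
  A^7 * (9*d^3) = -9*A^13 - 27*A^9 - 27*A^5 - 9*A
  A^5 * (32*d^2 + 4*d^4) = 4*A^13 + 48*A^9 + 88*A^5 + 48*A + 4*A^-3
  A^3 * (55*d + 28*d^3 + d^5) = -A^13 - 33*A^9 - 149*A^5 - 149*A - 33*A^-3 - A^-7
  A^1 * (39 + 77*d^2 + 10*d^4) = 10*A^9 + 117*A^5 + 253*A + 117*A^-3 + 10*A^-7
  A^-1 * (87*d + 38*d^3 + d^5) = -A^9 - 43*A^5 - 211*A - 211*A^-3 - 43*A^-7 - A^-11
  A^-3 * (14 + 64*d^2 + 6*d^4) = 6*A^5 + 88*A + 178*A^-3 + 88*A^-7 + 6*A^-11
  A^-5 * (17*d + 19*d^3) = -19*A - 74*A^-3 - 74*A^-7 - 19*A^-11
  A^-7 * (7*d^2 + 2*d^4) = 2*A + 15*A^-3 + 26*A^-7 + 15*A^-11 + 2*A^-15
  A^-9 * (d^3) = -A^-3 - 3*A^-7 - 3*A^-11 - A^-15
Summing the groups: <K> = A^17 - 2*A^13 + 3*A^9 - 4*A^5 + 4*A - 5*A^-3 + 3*A^-7 - 2*A^-11 + A^-15
Normalise by the writhe: (-A^3)^(-w) = (-A^3)^(1) = -A^3, so f(A) = -A^3 * <K> = -A^20 + 2*A^16 - 3*A^12 + 4*A^8 - 4*A^4 + 5 - 3*A^-4 + 2*A^-8 - A^-12.
Substitute A = t^(-1/4), i.e. A^e → t^(-e/4): V(t) = -t^3 + 2*t^2 - 3*t + 5 - 4*t^-1 + 4*t^-2 - 3*t^-3 + 2*t^-4 - t^-5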